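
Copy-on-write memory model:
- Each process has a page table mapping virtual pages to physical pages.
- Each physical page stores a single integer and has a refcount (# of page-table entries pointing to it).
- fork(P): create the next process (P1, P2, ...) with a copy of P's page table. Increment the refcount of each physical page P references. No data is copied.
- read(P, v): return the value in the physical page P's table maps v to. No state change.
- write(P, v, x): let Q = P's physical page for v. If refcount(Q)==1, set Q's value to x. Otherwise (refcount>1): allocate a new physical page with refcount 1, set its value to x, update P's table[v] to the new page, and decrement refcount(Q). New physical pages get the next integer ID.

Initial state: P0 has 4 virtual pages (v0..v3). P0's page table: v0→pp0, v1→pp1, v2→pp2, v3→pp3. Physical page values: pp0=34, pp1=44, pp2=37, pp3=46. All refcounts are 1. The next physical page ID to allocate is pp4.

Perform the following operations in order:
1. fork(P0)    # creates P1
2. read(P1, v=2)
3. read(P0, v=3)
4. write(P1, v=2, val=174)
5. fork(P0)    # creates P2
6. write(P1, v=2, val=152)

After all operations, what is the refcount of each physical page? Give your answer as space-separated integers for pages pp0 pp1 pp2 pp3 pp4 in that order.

Answer: 3 3 2 3 1

Derivation:
Op 1: fork(P0) -> P1. 4 ppages; refcounts: pp0:2 pp1:2 pp2:2 pp3:2
Op 2: read(P1, v2) -> 37. No state change.
Op 3: read(P0, v3) -> 46. No state change.
Op 4: write(P1, v2, 174). refcount(pp2)=2>1 -> COPY to pp4. 5 ppages; refcounts: pp0:2 pp1:2 pp2:1 pp3:2 pp4:1
Op 5: fork(P0) -> P2. 5 ppages; refcounts: pp0:3 pp1:3 pp2:2 pp3:3 pp4:1
Op 6: write(P1, v2, 152). refcount(pp4)=1 -> write in place. 5 ppages; refcounts: pp0:3 pp1:3 pp2:2 pp3:3 pp4:1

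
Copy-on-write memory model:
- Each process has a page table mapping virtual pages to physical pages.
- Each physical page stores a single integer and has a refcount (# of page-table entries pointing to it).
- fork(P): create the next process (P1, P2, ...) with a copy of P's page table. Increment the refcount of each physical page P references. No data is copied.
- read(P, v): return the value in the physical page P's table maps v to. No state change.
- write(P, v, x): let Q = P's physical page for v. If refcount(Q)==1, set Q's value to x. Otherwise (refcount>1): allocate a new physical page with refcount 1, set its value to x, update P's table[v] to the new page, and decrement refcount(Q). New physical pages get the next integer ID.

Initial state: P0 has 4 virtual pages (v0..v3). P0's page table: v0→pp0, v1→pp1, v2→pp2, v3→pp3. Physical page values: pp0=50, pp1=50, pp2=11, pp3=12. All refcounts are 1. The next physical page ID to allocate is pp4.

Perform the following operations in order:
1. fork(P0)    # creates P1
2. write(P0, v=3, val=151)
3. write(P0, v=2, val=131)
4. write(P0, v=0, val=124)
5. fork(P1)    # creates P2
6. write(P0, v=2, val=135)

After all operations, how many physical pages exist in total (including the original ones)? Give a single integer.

Op 1: fork(P0) -> P1. 4 ppages; refcounts: pp0:2 pp1:2 pp2:2 pp3:2
Op 2: write(P0, v3, 151). refcount(pp3)=2>1 -> COPY to pp4. 5 ppages; refcounts: pp0:2 pp1:2 pp2:2 pp3:1 pp4:1
Op 3: write(P0, v2, 131). refcount(pp2)=2>1 -> COPY to pp5. 6 ppages; refcounts: pp0:2 pp1:2 pp2:1 pp3:1 pp4:1 pp5:1
Op 4: write(P0, v0, 124). refcount(pp0)=2>1 -> COPY to pp6. 7 ppages; refcounts: pp0:1 pp1:2 pp2:1 pp3:1 pp4:1 pp5:1 pp6:1
Op 5: fork(P1) -> P2. 7 ppages; refcounts: pp0:2 pp1:3 pp2:2 pp3:2 pp4:1 pp5:1 pp6:1
Op 6: write(P0, v2, 135). refcount(pp5)=1 -> write in place. 7 ppages; refcounts: pp0:2 pp1:3 pp2:2 pp3:2 pp4:1 pp5:1 pp6:1

Answer: 7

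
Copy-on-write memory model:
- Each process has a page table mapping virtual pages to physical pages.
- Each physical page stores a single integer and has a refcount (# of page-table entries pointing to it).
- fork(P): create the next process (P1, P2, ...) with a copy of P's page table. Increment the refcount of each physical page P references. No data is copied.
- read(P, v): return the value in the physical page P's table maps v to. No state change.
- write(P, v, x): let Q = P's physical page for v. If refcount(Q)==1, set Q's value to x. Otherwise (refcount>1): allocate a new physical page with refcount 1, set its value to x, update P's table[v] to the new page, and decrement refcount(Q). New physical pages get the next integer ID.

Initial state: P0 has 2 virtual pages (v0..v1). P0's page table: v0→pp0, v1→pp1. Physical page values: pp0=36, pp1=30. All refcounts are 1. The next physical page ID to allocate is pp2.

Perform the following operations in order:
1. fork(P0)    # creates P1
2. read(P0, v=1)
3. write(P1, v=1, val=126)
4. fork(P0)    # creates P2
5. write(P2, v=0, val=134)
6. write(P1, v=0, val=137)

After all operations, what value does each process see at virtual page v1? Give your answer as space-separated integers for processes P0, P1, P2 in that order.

Answer: 30 126 30

Derivation:
Op 1: fork(P0) -> P1. 2 ppages; refcounts: pp0:2 pp1:2
Op 2: read(P0, v1) -> 30. No state change.
Op 3: write(P1, v1, 126). refcount(pp1)=2>1 -> COPY to pp2. 3 ppages; refcounts: pp0:2 pp1:1 pp2:1
Op 4: fork(P0) -> P2. 3 ppages; refcounts: pp0:3 pp1:2 pp2:1
Op 5: write(P2, v0, 134). refcount(pp0)=3>1 -> COPY to pp3. 4 ppages; refcounts: pp0:2 pp1:2 pp2:1 pp3:1
Op 6: write(P1, v0, 137). refcount(pp0)=2>1 -> COPY to pp4. 5 ppages; refcounts: pp0:1 pp1:2 pp2:1 pp3:1 pp4:1
P0: v1 -> pp1 = 30
P1: v1 -> pp2 = 126
P2: v1 -> pp1 = 30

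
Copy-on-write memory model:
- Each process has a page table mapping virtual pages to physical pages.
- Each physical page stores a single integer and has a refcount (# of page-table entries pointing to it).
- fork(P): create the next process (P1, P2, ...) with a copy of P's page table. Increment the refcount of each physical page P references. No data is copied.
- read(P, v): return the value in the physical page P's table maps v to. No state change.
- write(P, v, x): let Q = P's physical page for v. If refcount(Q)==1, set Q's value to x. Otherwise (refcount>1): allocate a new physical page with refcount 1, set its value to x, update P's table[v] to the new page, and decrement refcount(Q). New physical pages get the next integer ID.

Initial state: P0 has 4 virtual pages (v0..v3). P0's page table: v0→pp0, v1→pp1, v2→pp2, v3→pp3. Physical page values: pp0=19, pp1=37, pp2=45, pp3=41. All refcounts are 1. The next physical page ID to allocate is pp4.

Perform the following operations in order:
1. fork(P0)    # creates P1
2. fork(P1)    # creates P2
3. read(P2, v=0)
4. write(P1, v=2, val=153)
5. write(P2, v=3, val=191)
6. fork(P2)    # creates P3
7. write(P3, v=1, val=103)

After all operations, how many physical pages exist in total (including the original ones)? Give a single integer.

Answer: 7

Derivation:
Op 1: fork(P0) -> P1. 4 ppages; refcounts: pp0:2 pp1:2 pp2:2 pp3:2
Op 2: fork(P1) -> P2. 4 ppages; refcounts: pp0:3 pp1:3 pp2:3 pp3:3
Op 3: read(P2, v0) -> 19. No state change.
Op 4: write(P1, v2, 153). refcount(pp2)=3>1 -> COPY to pp4. 5 ppages; refcounts: pp0:3 pp1:3 pp2:2 pp3:3 pp4:1
Op 5: write(P2, v3, 191). refcount(pp3)=3>1 -> COPY to pp5. 6 ppages; refcounts: pp0:3 pp1:3 pp2:2 pp3:2 pp4:1 pp5:1
Op 6: fork(P2) -> P3. 6 ppages; refcounts: pp0:4 pp1:4 pp2:3 pp3:2 pp4:1 pp5:2
Op 7: write(P3, v1, 103). refcount(pp1)=4>1 -> COPY to pp6. 7 ppages; refcounts: pp0:4 pp1:3 pp2:3 pp3:2 pp4:1 pp5:2 pp6:1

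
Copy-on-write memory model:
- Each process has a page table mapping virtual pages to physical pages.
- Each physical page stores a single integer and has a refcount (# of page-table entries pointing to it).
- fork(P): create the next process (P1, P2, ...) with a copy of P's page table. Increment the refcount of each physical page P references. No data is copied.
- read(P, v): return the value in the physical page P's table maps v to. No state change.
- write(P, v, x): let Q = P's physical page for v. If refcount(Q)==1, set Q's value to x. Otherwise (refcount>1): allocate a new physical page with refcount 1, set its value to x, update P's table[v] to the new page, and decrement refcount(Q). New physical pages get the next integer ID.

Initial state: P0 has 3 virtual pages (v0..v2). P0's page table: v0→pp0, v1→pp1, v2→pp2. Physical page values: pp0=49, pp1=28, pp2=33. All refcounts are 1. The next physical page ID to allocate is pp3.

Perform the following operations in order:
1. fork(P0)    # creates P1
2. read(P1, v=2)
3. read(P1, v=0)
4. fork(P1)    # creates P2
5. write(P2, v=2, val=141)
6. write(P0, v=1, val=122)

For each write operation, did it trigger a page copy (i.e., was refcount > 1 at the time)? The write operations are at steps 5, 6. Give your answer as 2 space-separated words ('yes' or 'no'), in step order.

Op 1: fork(P0) -> P1. 3 ppages; refcounts: pp0:2 pp1:2 pp2:2
Op 2: read(P1, v2) -> 33. No state change.
Op 3: read(P1, v0) -> 49. No state change.
Op 4: fork(P1) -> P2. 3 ppages; refcounts: pp0:3 pp1:3 pp2:3
Op 5: write(P2, v2, 141). refcount(pp2)=3>1 -> COPY to pp3. 4 ppages; refcounts: pp0:3 pp1:3 pp2:2 pp3:1
Op 6: write(P0, v1, 122). refcount(pp1)=3>1 -> COPY to pp4. 5 ppages; refcounts: pp0:3 pp1:2 pp2:2 pp3:1 pp4:1

yes yes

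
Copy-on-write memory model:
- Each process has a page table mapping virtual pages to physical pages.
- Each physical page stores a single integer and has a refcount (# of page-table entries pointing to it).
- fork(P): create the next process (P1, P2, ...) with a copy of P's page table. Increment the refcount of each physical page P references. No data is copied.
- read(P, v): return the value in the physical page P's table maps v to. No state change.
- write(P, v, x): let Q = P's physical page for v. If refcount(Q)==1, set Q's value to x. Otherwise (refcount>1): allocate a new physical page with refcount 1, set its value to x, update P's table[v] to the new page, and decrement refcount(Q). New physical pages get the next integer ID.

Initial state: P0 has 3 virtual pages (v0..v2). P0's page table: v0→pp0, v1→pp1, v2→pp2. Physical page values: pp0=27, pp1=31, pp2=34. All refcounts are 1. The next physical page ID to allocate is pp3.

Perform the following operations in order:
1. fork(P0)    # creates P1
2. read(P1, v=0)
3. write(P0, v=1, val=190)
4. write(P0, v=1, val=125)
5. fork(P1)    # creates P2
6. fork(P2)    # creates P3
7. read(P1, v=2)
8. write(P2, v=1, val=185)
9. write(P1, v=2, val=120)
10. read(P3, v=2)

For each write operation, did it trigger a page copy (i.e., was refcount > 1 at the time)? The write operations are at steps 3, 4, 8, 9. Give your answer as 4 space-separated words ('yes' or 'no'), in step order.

Op 1: fork(P0) -> P1. 3 ppages; refcounts: pp0:2 pp1:2 pp2:2
Op 2: read(P1, v0) -> 27. No state change.
Op 3: write(P0, v1, 190). refcount(pp1)=2>1 -> COPY to pp3. 4 ppages; refcounts: pp0:2 pp1:1 pp2:2 pp3:1
Op 4: write(P0, v1, 125). refcount(pp3)=1 -> write in place. 4 ppages; refcounts: pp0:2 pp1:1 pp2:2 pp3:1
Op 5: fork(P1) -> P2. 4 ppages; refcounts: pp0:3 pp1:2 pp2:3 pp3:1
Op 6: fork(P2) -> P3. 4 ppages; refcounts: pp0:4 pp1:3 pp2:4 pp3:1
Op 7: read(P1, v2) -> 34. No state change.
Op 8: write(P2, v1, 185). refcount(pp1)=3>1 -> COPY to pp4. 5 ppages; refcounts: pp0:4 pp1:2 pp2:4 pp3:1 pp4:1
Op 9: write(P1, v2, 120). refcount(pp2)=4>1 -> COPY to pp5. 6 ppages; refcounts: pp0:4 pp1:2 pp2:3 pp3:1 pp4:1 pp5:1
Op 10: read(P3, v2) -> 34. No state change.

yes no yes yes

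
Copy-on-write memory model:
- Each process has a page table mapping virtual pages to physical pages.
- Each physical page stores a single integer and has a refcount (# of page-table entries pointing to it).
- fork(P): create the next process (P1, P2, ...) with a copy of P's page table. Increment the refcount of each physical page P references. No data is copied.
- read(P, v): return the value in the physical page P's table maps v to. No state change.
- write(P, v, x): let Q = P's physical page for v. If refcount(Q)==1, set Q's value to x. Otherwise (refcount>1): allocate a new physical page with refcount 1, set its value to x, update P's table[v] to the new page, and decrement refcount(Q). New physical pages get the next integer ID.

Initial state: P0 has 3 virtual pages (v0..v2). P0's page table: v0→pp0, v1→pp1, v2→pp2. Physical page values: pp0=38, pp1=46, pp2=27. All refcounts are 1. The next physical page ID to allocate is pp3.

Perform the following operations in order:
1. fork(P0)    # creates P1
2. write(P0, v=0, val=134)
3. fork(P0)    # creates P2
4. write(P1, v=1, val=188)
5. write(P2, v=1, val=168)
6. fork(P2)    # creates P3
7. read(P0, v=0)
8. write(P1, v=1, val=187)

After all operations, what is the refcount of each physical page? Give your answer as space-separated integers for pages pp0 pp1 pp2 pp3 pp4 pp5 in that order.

Answer: 1 1 4 3 1 2

Derivation:
Op 1: fork(P0) -> P1. 3 ppages; refcounts: pp0:2 pp1:2 pp2:2
Op 2: write(P0, v0, 134). refcount(pp0)=2>1 -> COPY to pp3. 4 ppages; refcounts: pp0:1 pp1:2 pp2:2 pp3:1
Op 3: fork(P0) -> P2. 4 ppages; refcounts: pp0:1 pp1:3 pp2:3 pp3:2
Op 4: write(P1, v1, 188). refcount(pp1)=3>1 -> COPY to pp4. 5 ppages; refcounts: pp0:1 pp1:2 pp2:3 pp3:2 pp4:1
Op 5: write(P2, v1, 168). refcount(pp1)=2>1 -> COPY to pp5. 6 ppages; refcounts: pp0:1 pp1:1 pp2:3 pp3:2 pp4:1 pp5:1
Op 6: fork(P2) -> P3. 6 ppages; refcounts: pp0:1 pp1:1 pp2:4 pp3:3 pp4:1 pp5:2
Op 7: read(P0, v0) -> 134. No state change.
Op 8: write(P1, v1, 187). refcount(pp4)=1 -> write in place. 6 ppages; refcounts: pp0:1 pp1:1 pp2:4 pp3:3 pp4:1 pp5:2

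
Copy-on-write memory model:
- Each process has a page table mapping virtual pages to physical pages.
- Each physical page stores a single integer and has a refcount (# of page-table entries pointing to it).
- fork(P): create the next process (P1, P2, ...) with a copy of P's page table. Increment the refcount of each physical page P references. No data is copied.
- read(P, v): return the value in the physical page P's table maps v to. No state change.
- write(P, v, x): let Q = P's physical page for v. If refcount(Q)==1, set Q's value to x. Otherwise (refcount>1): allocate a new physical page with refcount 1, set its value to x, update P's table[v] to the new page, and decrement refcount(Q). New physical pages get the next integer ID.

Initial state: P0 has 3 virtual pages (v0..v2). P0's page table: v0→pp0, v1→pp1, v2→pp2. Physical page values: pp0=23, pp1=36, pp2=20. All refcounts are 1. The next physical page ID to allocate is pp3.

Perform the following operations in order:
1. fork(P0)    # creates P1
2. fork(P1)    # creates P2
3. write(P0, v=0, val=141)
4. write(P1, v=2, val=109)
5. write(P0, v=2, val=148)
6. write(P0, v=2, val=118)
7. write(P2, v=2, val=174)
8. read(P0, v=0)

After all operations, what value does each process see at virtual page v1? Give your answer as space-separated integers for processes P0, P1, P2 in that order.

Op 1: fork(P0) -> P1. 3 ppages; refcounts: pp0:2 pp1:2 pp2:2
Op 2: fork(P1) -> P2. 3 ppages; refcounts: pp0:3 pp1:3 pp2:3
Op 3: write(P0, v0, 141). refcount(pp0)=3>1 -> COPY to pp3. 4 ppages; refcounts: pp0:2 pp1:3 pp2:3 pp3:1
Op 4: write(P1, v2, 109). refcount(pp2)=3>1 -> COPY to pp4. 5 ppages; refcounts: pp0:2 pp1:3 pp2:2 pp3:1 pp4:1
Op 5: write(P0, v2, 148). refcount(pp2)=2>1 -> COPY to pp5. 6 ppages; refcounts: pp0:2 pp1:3 pp2:1 pp3:1 pp4:1 pp5:1
Op 6: write(P0, v2, 118). refcount(pp5)=1 -> write in place. 6 ppages; refcounts: pp0:2 pp1:3 pp2:1 pp3:1 pp4:1 pp5:1
Op 7: write(P2, v2, 174). refcount(pp2)=1 -> write in place. 6 ppages; refcounts: pp0:2 pp1:3 pp2:1 pp3:1 pp4:1 pp5:1
Op 8: read(P0, v0) -> 141. No state change.
P0: v1 -> pp1 = 36
P1: v1 -> pp1 = 36
P2: v1 -> pp1 = 36

Answer: 36 36 36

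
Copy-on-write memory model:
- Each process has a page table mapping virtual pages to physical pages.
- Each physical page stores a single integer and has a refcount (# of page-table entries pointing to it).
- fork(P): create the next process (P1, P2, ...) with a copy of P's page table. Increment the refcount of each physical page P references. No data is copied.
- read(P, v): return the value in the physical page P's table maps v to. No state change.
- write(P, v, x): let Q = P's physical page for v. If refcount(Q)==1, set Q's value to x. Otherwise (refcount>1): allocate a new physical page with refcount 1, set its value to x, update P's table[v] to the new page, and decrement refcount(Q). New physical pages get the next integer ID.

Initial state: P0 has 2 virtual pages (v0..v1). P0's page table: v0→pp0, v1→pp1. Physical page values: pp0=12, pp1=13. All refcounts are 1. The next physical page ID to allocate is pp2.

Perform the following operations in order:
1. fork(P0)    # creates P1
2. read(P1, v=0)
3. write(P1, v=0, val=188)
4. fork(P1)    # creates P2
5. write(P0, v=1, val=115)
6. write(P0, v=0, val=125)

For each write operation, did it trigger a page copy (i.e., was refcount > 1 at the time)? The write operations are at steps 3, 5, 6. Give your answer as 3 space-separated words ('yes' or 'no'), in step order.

Op 1: fork(P0) -> P1. 2 ppages; refcounts: pp0:2 pp1:2
Op 2: read(P1, v0) -> 12. No state change.
Op 3: write(P1, v0, 188). refcount(pp0)=2>1 -> COPY to pp2. 3 ppages; refcounts: pp0:1 pp1:2 pp2:1
Op 4: fork(P1) -> P2. 3 ppages; refcounts: pp0:1 pp1:3 pp2:2
Op 5: write(P0, v1, 115). refcount(pp1)=3>1 -> COPY to pp3. 4 ppages; refcounts: pp0:1 pp1:2 pp2:2 pp3:1
Op 6: write(P0, v0, 125). refcount(pp0)=1 -> write in place. 4 ppages; refcounts: pp0:1 pp1:2 pp2:2 pp3:1

yes yes no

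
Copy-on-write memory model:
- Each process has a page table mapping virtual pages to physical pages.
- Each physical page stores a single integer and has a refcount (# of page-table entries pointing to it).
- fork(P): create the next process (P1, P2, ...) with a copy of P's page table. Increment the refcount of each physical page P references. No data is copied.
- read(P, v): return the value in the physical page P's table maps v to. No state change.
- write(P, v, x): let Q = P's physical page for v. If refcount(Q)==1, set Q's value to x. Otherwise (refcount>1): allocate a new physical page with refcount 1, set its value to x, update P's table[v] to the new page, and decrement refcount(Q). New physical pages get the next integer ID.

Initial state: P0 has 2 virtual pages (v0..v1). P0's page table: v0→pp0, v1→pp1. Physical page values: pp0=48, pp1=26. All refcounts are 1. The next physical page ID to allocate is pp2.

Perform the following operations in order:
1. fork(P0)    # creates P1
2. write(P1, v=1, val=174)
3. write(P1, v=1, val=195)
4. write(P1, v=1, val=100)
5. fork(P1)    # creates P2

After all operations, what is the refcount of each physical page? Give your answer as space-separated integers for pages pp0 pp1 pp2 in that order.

Answer: 3 1 2

Derivation:
Op 1: fork(P0) -> P1. 2 ppages; refcounts: pp0:2 pp1:2
Op 2: write(P1, v1, 174). refcount(pp1)=2>1 -> COPY to pp2. 3 ppages; refcounts: pp0:2 pp1:1 pp2:1
Op 3: write(P1, v1, 195). refcount(pp2)=1 -> write in place. 3 ppages; refcounts: pp0:2 pp1:1 pp2:1
Op 4: write(P1, v1, 100). refcount(pp2)=1 -> write in place. 3 ppages; refcounts: pp0:2 pp1:1 pp2:1
Op 5: fork(P1) -> P2. 3 ppages; refcounts: pp0:3 pp1:1 pp2:2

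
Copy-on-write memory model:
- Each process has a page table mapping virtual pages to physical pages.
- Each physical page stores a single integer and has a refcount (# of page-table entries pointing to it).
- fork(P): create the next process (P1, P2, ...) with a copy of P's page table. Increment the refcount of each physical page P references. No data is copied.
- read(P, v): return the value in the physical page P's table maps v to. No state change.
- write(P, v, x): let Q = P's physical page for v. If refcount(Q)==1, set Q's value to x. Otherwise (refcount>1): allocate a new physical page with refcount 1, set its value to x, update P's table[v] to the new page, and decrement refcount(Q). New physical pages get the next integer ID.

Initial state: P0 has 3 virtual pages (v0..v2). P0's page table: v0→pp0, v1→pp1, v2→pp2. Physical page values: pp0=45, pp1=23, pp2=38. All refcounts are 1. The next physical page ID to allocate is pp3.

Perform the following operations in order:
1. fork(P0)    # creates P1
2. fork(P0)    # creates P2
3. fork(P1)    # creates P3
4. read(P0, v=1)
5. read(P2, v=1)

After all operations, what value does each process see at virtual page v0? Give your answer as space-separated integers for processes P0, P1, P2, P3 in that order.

Op 1: fork(P0) -> P1. 3 ppages; refcounts: pp0:2 pp1:2 pp2:2
Op 2: fork(P0) -> P2. 3 ppages; refcounts: pp0:3 pp1:3 pp2:3
Op 3: fork(P1) -> P3. 3 ppages; refcounts: pp0:4 pp1:4 pp2:4
Op 4: read(P0, v1) -> 23. No state change.
Op 5: read(P2, v1) -> 23. No state change.
P0: v0 -> pp0 = 45
P1: v0 -> pp0 = 45
P2: v0 -> pp0 = 45
P3: v0 -> pp0 = 45

Answer: 45 45 45 45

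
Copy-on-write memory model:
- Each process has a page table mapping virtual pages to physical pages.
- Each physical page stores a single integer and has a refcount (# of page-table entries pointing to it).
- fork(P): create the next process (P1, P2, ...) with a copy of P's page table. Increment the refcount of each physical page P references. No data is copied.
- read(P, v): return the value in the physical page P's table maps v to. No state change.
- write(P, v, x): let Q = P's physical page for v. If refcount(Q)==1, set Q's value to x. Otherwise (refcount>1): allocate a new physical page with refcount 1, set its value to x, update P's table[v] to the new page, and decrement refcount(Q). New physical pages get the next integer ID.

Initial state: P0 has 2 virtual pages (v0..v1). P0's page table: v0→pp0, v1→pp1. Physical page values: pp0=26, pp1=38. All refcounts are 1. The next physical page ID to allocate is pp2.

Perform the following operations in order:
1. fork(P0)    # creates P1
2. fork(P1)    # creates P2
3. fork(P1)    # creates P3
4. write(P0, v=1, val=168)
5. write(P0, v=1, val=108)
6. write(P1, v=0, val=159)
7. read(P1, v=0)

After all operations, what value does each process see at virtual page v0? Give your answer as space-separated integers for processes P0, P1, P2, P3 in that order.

Op 1: fork(P0) -> P1. 2 ppages; refcounts: pp0:2 pp1:2
Op 2: fork(P1) -> P2. 2 ppages; refcounts: pp0:3 pp1:3
Op 3: fork(P1) -> P3. 2 ppages; refcounts: pp0:4 pp1:4
Op 4: write(P0, v1, 168). refcount(pp1)=4>1 -> COPY to pp2. 3 ppages; refcounts: pp0:4 pp1:3 pp2:1
Op 5: write(P0, v1, 108). refcount(pp2)=1 -> write in place. 3 ppages; refcounts: pp0:4 pp1:3 pp2:1
Op 6: write(P1, v0, 159). refcount(pp0)=4>1 -> COPY to pp3. 4 ppages; refcounts: pp0:3 pp1:3 pp2:1 pp3:1
Op 7: read(P1, v0) -> 159. No state change.
P0: v0 -> pp0 = 26
P1: v0 -> pp3 = 159
P2: v0 -> pp0 = 26
P3: v0 -> pp0 = 26

Answer: 26 159 26 26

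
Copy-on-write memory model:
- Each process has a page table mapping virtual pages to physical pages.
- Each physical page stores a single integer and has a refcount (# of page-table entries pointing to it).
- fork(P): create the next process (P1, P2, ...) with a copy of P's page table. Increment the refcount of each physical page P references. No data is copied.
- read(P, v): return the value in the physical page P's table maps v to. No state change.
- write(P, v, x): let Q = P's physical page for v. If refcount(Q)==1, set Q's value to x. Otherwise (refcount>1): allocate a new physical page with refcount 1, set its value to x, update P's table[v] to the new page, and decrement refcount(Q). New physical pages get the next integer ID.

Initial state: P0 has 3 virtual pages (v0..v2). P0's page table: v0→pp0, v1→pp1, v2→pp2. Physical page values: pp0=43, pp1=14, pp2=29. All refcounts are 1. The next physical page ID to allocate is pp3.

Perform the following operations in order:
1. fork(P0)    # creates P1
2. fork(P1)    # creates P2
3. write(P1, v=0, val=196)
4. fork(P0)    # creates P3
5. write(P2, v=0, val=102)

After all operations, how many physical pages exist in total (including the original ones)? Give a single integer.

Op 1: fork(P0) -> P1. 3 ppages; refcounts: pp0:2 pp1:2 pp2:2
Op 2: fork(P1) -> P2. 3 ppages; refcounts: pp0:3 pp1:3 pp2:3
Op 3: write(P1, v0, 196). refcount(pp0)=3>1 -> COPY to pp3. 4 ppages; refcounts: pp0:2 pp1:3 pp2:3 pp3:1
Op 4: fork(P0) -> P3. 4 ppages; refcounts: pp0:3 pp1:4 pp2:4 pp3:1
Op 5: write(P2, v0, 102). refcount(pp0)=3>1 -> COPY to pp4. 5 ppages; refcounts: pp0:2 pp1:4 pp2:4 pp3:1 pp4:1

Answer: 5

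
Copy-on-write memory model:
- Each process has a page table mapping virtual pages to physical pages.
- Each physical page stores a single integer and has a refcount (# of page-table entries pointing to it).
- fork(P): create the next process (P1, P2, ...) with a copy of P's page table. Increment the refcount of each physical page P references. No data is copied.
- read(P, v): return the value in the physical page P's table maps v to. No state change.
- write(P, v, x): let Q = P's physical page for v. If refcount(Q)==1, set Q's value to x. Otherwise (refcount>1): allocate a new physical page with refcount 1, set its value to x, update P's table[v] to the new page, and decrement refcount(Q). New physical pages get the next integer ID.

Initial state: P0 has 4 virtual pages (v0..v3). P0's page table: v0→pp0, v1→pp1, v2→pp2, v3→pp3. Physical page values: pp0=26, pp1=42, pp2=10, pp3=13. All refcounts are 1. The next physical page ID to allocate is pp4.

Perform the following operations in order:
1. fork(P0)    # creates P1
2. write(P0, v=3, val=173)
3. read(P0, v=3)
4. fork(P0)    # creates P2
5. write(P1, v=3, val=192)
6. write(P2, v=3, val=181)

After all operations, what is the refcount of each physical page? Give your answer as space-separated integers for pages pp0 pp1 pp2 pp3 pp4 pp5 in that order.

Answer: 3 3 3 1 1 1

Derivation:
Op 1: fork(P0) -> P1. 4 ppages; refcounts: pp0:2 pp1:2 pp2:2 pp3:2
Op 2: write(P0, v3, 173). refcount(pp3)=2>1 -> COPY to pp4. 5 ppages; refcounts: pp0:2 pp1:2 pp2:2 pp3:1 pp4:1
Op 3: read(P0, v3) -> 173. No state change.
Op 4: fork(P0) -> P2. 5 ppages; refcounts: pp0:3 pp1:3 pp2:3 pp3:1 pp4:2
Op 5: write(P1, v3, 192). refcount(pp3)=1 -> write in place. 5 ppages; refcounts: pp0:3 pp1:3 pp2:3 pp3:1 pp4:2
Op 6: write(P2, v3, 181). refcount(pp4)=2>1 -> COPY to pp5. 6 ppages; refcounts: pp0:3 pp1:3 pp2:3 pp3:1 pp4:1 pp5:1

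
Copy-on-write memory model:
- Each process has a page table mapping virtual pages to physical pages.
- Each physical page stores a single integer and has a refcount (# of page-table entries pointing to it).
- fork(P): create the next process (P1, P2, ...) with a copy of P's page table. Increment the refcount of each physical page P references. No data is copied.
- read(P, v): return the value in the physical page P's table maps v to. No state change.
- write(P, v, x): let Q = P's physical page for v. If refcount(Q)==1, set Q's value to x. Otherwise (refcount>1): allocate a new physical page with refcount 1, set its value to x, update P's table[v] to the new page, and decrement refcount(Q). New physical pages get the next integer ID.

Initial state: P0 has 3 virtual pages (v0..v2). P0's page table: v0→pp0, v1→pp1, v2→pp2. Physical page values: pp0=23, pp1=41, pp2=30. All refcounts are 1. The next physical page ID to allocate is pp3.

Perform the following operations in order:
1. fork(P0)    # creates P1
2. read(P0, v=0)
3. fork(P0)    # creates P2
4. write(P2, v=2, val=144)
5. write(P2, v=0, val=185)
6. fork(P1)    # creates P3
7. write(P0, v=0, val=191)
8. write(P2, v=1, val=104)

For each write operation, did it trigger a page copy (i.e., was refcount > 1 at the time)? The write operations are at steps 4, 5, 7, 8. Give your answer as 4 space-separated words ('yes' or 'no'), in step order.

Op 1: fork(P0) -> P1. 3 ppages; refcounts: pp0:2 pp1:2 pp2:2
Op 2: read(P0, v0) -> 23. No state change.
Op 3: fork(P0) -> P2. 3 ppages; refcounts: pp0:3 pp1:3 pp2:3
Op 4: write(P2, v2, 144). refcount(pp2)=3>1 -> COPY to pp3. 4 ppages; refcounts: pp0:3 pp1:3 pp2:2 pp3:1
Op 5: write(P2, v0, 185). refcount(pp0)=3>1 -> COPY to pp4. 5 ppages; refcounts: pp0:2 pp1:3 pp2:2 pp3:1 pp4:1
Op 6: fork(P1) -> P3. 5 ppages; refcounts: pp0:3 pp1:4 pp2:3 pp3:1 pp4:1
Op 7: write(P0, v0, 191). refcount(pp0)=3>1 -> COPY to pp5. 6 ppages; refcounts: pp0:2 pp1:4 pp2:3 pp3:1 pp4:1 pp5:1
Op 8: write(P2, v1, 104). refcount(pp1)=4>1 -> COPY to pp6. 7 ppages; refcounts: pp0:2 pp1:3 pp2:3 pp3:1 pp4:1 pp5:1 pp6:1

yes yes yes yes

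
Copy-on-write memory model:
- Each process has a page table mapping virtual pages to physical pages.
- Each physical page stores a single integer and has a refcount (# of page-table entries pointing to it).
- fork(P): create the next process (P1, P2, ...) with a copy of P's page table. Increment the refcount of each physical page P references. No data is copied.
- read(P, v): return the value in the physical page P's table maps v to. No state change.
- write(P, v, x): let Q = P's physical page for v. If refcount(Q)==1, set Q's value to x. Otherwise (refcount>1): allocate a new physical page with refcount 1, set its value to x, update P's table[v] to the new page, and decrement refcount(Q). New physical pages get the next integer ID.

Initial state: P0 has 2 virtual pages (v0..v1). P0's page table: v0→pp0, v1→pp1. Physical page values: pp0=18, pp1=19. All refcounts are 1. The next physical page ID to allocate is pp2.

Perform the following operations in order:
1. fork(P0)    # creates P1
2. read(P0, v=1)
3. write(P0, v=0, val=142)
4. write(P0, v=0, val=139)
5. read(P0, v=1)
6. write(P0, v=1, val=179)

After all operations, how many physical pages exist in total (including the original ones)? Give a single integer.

Answer: 4

Derivation:
Op 1: fork(P0) -> P1. 2 ppages; refcounts: pp0:2 pp1:2
Op 2: read(P0, v1) -> 19. No state change.
Op 3: write(P0, v0, 142). refcount(pp0)=2>1 -> COPY to pp2. 3 ppages; refcounts: pp0:1 pp1:2 pp2:1
Op 4: write(P0, v0, 139). refcount(pp2)=1 -> write in place. 3 ppages; refcounts: pp0:1 pp1:2 pp2:1
Op 5: read(P0, v1) -> 19. No state change.
Op 6: write(P0, v1, 179). refcount(pp1)=2>1 -> COPY to pp3. 4 ppages; refcounts: pp0:1 pp1:1 pp2:1 pp3:1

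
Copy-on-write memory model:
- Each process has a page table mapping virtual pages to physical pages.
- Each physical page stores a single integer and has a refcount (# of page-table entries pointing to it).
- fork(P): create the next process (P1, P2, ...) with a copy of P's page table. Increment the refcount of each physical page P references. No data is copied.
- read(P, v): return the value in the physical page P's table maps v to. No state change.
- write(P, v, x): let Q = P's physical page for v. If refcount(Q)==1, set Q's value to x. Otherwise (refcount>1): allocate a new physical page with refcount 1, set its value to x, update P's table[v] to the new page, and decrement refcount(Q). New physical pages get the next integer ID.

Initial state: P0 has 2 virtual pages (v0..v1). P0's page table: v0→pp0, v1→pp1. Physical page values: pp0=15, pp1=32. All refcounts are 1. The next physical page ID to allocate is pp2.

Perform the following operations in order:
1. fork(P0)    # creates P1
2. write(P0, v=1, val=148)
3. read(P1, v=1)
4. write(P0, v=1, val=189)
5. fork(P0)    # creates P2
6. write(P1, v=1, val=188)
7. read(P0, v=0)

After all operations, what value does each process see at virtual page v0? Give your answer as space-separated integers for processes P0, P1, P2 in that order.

Op 1: fork(P0) -> P1. 2 ppages; refcounts: pp0:2 pp1:2
Op 2: write(P0, v1, 148). refcount(pp1)=2>1 -> COPY to pp2. 3 ppages; refcounts: pp0:2 pp1:1 pp2:1
Op 3: read(P1, v1) -> 32. No state change.
Op 4: write(P0, v1, 189). refcount(pp2)=1 -> write in place. 3 ppages; refcounts: pp0:2 pp1:1 pp2:1
Op 5: fork(P0) -> P2. 3 ppages; refcounts: pp0:3 pp1:1 pp2:2
Op 6: write(P1, v1, 188). refcount(pp1)=1 -> write in place. 3 ppages; refcounts: pp0:3 pp1:1 pp2:2
Op 7: read(P0, v0) -> 15. No state change.
P0: v0 -> pp0 = 15
P1: v0 -> pp0 = 15
P2: v0 -> pp0 = 15

Answer: 15 15 15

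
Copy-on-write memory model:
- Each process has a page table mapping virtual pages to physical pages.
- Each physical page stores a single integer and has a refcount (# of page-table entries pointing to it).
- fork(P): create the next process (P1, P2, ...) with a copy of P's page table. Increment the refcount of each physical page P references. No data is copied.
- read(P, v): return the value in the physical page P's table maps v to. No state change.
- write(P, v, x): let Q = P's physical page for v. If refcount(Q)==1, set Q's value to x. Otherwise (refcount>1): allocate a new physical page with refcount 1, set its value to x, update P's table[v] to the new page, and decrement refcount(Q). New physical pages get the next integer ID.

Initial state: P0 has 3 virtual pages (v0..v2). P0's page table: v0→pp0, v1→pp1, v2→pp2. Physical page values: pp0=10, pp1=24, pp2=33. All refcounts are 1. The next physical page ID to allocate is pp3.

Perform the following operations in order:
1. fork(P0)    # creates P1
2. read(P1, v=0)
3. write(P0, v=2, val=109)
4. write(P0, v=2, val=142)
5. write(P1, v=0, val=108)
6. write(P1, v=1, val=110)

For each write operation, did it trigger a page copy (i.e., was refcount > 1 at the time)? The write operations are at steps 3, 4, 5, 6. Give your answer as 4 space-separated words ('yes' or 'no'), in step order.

Op 1: fork(P0) -> P1. 3 ppages; refcounts: pp0:2 pp1:2 pp2:2
Op 2: read(P1, v0) -> 10. No state change.
Op 3: write(P0, v2, 109). refcount(pp2)=2>1 -> COPY to pp3. 4 ppages; refcounts: pp0:2 pp1:2 pp2:1 pp3:1
Op 4: write(P0, v2, 142). refcount(pp3)=1 -> write in place. 4 ppages; refcounts: pp0:2 pp1:2 pp2:1 pp3:1
Op 5: write(P1, v0, 108). refcount(pp0)=2>1 -> COPY to pp4. 5 ppages; refcounts: pp0:1 pp1:2 pp2:1 pp3:1 pp4:1
Op 6: write(P1, v1, 110). refcount(pp1)=2>1 -> COPY to pp5. 6 ppages; refcounts: pp0:1 pp1:1 pp2:1 pp3:1 pp4:1 pp5:1

yes no yes yes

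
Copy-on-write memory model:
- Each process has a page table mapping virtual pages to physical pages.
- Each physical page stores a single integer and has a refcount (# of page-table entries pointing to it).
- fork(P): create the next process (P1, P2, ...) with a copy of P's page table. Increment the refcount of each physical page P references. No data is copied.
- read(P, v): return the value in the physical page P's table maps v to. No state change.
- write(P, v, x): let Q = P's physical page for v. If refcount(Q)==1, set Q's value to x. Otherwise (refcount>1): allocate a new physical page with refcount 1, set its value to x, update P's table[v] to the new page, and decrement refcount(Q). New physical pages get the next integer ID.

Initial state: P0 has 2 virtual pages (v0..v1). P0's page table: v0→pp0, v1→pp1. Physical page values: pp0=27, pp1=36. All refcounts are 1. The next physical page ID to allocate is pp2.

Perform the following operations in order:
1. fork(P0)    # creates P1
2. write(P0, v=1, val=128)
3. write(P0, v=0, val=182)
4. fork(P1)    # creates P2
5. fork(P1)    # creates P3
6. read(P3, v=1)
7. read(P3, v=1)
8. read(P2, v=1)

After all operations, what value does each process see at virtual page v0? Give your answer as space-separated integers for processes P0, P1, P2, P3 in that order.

Op 1: fork(P0) -> P1. 2 ppages; refcounts: pp0:2 pp1:2
Op 2: write(P0, v1, 128). refcount(pp1)=2>1 -> COPY to pp2. 3 ppages; refcounts: pp0:2 pp1:1 pp2:1
Op 3: write(P0, v0, 182). refcount(pp0)=2>1 -> COPY to pp3. 4 ppages; refcounts: pp0:1 pp1:1 pp2:1 pp3:1
Op 4: fork(P1) -> P2. 4 ppages; refcounts: pp0:2 pp1:2 pp2:1 pp3:1
Op 5: fork(P1) -> P3. 4 ppages; refcounts: pp0:3 pp1:3 pp2:1 pp3:1
Op 6: read(P3, v1) -> 36. No state change.
Op 7: read(P3, v1) -> 36. No state change.
Op 8: read(P2, v1) -> 36. No state change.
P0: v0 -> pp3 = 182
P1: v0 -> pp0 = 27
P2: v0 -> pp0 = 27
P3: v0 -> pp0 = 27

Answer: 182 27 27 27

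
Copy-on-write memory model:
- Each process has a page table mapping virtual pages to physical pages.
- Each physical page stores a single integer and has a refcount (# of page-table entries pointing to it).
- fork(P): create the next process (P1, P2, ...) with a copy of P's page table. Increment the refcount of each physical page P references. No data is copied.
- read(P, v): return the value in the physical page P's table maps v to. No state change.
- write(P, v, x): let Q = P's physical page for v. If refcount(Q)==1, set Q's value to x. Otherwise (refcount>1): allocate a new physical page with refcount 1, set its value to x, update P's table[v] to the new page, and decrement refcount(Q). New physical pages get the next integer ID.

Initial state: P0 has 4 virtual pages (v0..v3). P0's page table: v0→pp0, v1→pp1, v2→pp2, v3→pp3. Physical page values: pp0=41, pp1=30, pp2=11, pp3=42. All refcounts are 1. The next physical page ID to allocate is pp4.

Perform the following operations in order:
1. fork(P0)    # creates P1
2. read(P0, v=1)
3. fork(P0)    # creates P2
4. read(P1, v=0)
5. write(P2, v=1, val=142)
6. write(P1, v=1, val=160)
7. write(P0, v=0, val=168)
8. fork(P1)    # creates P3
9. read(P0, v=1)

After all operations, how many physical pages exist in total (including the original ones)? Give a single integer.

Op 1: fork(P0) -> P1. 4 ppages; refcounts: pp0:2 pp1:2 pp2:2 pp3:2
Op 2: read(P0, v1) -> 30. No state change.
Op 3: fork(P0) -> P2. 4 ppages; refcounts: pp0:3 pp1:3 pp2:3 pp3:3
Op 4: read(P1, v0) -> 41. No state change.
Op 5: write(P2, v1, 142). refcount(pp1)=3>1 -> COPY to pp4. 5 ppages; refcounts: pp0:3 pp1:2 pp2:3 pp3:3 pp4:1
Op 6: write(P1, v1, 160). refcount(pp1)=2>1 -> COPY to pp5. 6 ppages; refcounts: pp0:3 pp1:1 pp2:3 pp3:3 pp4:1 pp5:1
Op 7: write(P0, v0, 168). refcount(pp0)=3>1 -> COPY to pp6. 7 ppages; refcounts: pp0:2 pp1:1 pp2:3 pp3:3 pp4:1 pp5:1 pp6:1
Op 8: fork(P1) -> P3. 7 ppages; refcounts: pp0:3 pp1:1 pp2:4 pp3:4 pp4:1 pp5:2 pp6:1
Op 9: read(P0, v1) -> 30. No state change.

Answer: 7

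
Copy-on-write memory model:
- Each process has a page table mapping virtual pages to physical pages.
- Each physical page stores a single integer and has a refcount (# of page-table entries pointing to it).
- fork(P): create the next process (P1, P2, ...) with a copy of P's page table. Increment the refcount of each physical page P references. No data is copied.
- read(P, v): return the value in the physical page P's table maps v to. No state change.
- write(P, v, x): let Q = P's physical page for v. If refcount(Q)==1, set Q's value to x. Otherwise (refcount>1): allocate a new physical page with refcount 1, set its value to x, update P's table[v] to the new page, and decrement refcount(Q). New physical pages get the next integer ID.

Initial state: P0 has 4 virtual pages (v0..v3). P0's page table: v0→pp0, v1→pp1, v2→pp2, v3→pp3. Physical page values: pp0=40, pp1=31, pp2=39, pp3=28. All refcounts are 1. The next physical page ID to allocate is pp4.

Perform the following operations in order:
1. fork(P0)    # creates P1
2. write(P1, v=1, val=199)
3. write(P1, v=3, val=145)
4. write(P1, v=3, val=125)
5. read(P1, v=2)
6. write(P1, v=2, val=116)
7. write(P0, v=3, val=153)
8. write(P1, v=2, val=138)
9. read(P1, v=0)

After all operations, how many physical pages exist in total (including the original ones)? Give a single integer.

Answer: 7

Derivation:
Op 1: fork(P0) -> P1. 4 ppages; refcounts: pp0:2 pp1:2 pp2:2 pp3:2
Op 2: write(P1, v1, 199). refcount(pp1)=2>1 -> COPY to pp4. 5 ppages; refcounts: pp0:2 pp1:1 pp2:2 pp3:2 pp4:1
Op 3: write(P1, v3, 145). refcount(pp3)=2>1 -> COPY to pp5. 6 ppages; refcounts: pp0:2 pp1:1 pp2:2 pp3:1 pp4:1 pp5:1
Op 4: write(P1, v3, 125). refcount(pp5)=1 -> write in place. 6 ppages; refcounts: pp0:2 pp1:1 pp2:2 pp3:1 pp4:1 pp5:1
Op 5: read(P1, v2) -> 39. No state change.
Op 6: write(P1, v2, 116). refcount(pp2)=2>1 -> COPY to pp6. 7 ppages; refcounts: pp0:2 pp1:1 pp2:1 pp3:1 pp4:1 pp5:1 pp6:1
Op 7: write(P0, v3, 153). refcount(pp3)=1 -> write in place. 7 ppages; refcounts: pp0:2 pp1:1 pp2:1 pp3:1 pp4:1 pp5:1 pp6:1
Op 8: write(P1, v2, 138). refcount(pp6)=1 -> write in place. 7 ppages; refcounts: pp0:2 pp1:1 pp2:1 pp3:1 pp4:1 pp5:1 pp6:1
Op 9: read(P1, v0) -> 40. No state change.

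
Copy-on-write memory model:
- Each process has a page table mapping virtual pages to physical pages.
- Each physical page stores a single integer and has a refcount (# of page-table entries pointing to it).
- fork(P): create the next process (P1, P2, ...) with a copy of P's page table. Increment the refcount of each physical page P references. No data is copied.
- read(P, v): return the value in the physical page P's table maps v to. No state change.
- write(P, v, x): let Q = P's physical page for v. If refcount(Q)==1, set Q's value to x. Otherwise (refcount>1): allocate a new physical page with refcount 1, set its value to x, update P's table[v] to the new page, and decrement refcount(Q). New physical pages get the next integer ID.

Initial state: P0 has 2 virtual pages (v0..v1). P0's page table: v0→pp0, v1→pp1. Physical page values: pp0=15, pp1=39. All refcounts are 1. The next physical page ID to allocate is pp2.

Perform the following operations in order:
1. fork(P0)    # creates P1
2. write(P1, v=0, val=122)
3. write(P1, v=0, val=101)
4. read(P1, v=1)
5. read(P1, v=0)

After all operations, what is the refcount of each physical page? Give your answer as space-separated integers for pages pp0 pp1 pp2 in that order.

Op 1: fork(P0) -> P1. 2 ppages; refcounts: pp0:2 pp1:2
Op 2: write(P1, v0, 122). refcount(pp0)=2>1 -> COPY to pp2. 3 ppages; refcounts: pp0:1 pp1:2 pp2:1
Op 3: write(P1, v0, 101). refcount(pp2)=1 -> write in place. 3 ppages; refcounts: pp0:1 pp1:2 pp2:1
Op 4: read(P1, v1) -> 39. No state change.
Op 5: read(P1, v0) -> 101. No state change.

Answer: 1 2 1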